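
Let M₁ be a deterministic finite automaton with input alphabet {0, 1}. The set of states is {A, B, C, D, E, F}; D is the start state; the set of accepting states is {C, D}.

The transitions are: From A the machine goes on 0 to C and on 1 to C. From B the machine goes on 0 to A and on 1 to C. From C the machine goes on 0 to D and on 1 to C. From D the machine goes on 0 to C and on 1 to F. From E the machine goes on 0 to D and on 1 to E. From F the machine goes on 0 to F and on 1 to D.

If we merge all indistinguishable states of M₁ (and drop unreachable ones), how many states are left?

First remove the unreachable states {A,B,E}; 3 states remain.
P0 = {C,D} | {F}.
On input 1, block {C,D} splits into {C} and {D}.
Stable partition: {C} | {F} | {D} — 3 equivalence classes.

3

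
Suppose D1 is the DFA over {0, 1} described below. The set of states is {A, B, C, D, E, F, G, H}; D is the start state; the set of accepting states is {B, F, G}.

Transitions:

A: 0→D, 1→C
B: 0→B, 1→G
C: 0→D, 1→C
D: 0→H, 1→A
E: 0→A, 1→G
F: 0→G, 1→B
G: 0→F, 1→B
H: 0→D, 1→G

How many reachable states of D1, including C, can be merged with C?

2

Reachable states from the start: {A,B,C,D,F,G,H}. Unreachable: {E} — drop them.
Initial partition by acceptance: {B,F,G} | {A,C,D,H}.
On input 1, block {A,C,D,H} splits into {A,C,D} and {H}.
Refine {A,C,D} on symbol 0: members go to different blocks, giving {A,C} and {D}.
The partition is now stable with 4 blocks: {B,F,G} | {A,C} | {H} | {D}.
State C belongs to the block {A,C}, which has 2 states.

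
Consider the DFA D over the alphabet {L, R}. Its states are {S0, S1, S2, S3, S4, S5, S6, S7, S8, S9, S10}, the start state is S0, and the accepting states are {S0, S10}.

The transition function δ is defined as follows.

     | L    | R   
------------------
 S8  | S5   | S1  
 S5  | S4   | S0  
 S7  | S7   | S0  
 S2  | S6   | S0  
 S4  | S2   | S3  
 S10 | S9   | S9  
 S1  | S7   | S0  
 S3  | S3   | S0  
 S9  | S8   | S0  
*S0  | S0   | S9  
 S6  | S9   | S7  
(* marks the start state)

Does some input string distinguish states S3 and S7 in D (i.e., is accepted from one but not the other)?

First remove the unreachable states {S10}; 10 states remain.
P0 = {S0} | {S1,S2,S3,S4,S5,S6,S7,S8,S9}.
Split {S1,S2,S3,S4,S5,S6,S7,S8,S9} by δ(·,R) → {S1,S2,S3,S5,S7,S9} and {S4,S6,S8}.
On input L, block {S1,S2,S3,S5,S7,S9} splits into {S1,S3,S7} and {S2,S5,S9}.
No further refinement is possible. Final partition (4 blocks): {S0} | {S1,S3,S7} | {S4,S6,S8} | {S2,S5,S9}.
S3 and S7 lie in the same block of the stable partition, so they are equivalent — no string distinguishes them.

No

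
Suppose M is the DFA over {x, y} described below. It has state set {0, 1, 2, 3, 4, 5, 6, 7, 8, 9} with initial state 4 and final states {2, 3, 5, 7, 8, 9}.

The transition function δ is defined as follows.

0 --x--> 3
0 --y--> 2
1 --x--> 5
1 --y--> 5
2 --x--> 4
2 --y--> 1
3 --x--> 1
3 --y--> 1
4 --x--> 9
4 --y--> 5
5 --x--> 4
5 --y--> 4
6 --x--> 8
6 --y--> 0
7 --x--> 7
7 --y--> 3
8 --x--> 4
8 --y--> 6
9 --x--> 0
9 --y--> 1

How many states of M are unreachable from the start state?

3

BFS from 4 reaches {0, 1, 2, 3, 4, 5, 9}; the 3 state(s) 6, 7, 8 are never visited.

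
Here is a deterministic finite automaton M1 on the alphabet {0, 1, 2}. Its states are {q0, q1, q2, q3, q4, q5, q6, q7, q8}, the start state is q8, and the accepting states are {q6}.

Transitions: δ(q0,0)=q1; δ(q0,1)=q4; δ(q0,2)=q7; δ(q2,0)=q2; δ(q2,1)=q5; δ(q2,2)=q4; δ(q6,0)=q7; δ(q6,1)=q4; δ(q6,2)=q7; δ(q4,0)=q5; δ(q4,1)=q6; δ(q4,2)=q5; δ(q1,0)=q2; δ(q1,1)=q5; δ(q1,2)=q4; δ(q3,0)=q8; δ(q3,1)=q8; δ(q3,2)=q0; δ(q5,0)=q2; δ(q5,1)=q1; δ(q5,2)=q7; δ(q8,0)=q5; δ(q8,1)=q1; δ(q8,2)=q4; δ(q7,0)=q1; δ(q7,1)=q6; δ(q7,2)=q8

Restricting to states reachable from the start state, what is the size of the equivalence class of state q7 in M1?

States {q0,q3} cannot be reached from the start state, so discard them.
Start with accepting vs non-accepting: {q6} | {q1,q2,q4,q5,q7,q8}.
On input 1, block {q1,q2,q4,q5,q7,q8} splits into {q1,q2,q5,q8} and {q4,q7}.
Stable partition: {q6} | {q1,q2,q5,q8} | {q4,q7} — 3 equivalence classes.
The equivalence class containing q7 is {q4,q7}, of size 2.

2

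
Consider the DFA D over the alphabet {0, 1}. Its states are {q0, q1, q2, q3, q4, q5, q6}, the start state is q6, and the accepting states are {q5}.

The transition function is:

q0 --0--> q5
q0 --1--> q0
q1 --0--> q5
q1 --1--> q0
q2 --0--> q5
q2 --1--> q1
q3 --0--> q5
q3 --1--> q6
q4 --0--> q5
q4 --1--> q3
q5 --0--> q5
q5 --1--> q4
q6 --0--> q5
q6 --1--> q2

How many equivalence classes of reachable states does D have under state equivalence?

Start with accepting vs non-accepting: {q5} | {q0,q1,q2,q3,q4,q6}.
The partition is now stable with 2 blocks: {q5} | {q0,q1,q2,q3,q4,q6}.

2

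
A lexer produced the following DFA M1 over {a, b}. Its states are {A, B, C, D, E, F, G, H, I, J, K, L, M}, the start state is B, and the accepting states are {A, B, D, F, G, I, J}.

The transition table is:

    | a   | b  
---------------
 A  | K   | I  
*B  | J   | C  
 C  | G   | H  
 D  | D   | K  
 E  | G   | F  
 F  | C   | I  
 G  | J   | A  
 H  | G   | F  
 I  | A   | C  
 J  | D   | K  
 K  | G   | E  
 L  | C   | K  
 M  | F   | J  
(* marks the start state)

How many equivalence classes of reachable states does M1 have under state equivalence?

6

States {L,M} cannot be reached from the start state, so discard them.
P0 = {A,B,D,F,G,I,J} | {C,E,H,K}.
Split {A,B,D,F,G,I,J} by δ(·,a) → {B,D,G,I,J} and {A,F}.
Refine {B,D,G,I,J} on symbol a: members go to different blocks, giving {B,D,G,J} and {I}.
On input b, block {B,D,G,J} splits into {B,D,J} and {G}.
Refine {C,E,H,K} on symbol b: members go to different blocks, giving {C,K} and {E,H}.
No further refinement is possible. Final partition (6 blocks): {B,D,J} | {C,K} | {A,F} | {I} | {G} | {E,H}.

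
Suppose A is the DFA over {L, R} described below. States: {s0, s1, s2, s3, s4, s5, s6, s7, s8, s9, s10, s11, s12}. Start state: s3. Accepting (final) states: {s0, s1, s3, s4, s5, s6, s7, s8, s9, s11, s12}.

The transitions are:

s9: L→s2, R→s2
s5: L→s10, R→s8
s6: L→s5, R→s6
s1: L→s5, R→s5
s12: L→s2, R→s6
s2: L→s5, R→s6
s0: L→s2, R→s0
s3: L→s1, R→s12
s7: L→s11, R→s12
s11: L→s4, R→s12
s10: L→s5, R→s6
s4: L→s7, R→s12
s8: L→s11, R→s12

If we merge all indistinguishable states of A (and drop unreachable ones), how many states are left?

First remove the unreachable states {s0,s9}; 11 states remain.
P0 = {s1,s3,s4,s5,s6,s7,s8,s11,s12} | {s2,s10}.
Refine {s1,s3,s4,s5,s6,s7,s8,s11,s12} on symbol L: members go to different blocks, giving {s1,s3,s4,s6,s7,s8,s11} and {s5,s12}.
Split {s1,s3,s4,s6,s7,s8,s11} by δ(·,L) → {s3,s4,s7,s8,s11} and {s1,s6}.
Split {s3,s4,s7,s8,s11} by δ(·,L) → {s4,s7,s8,s11} and {s3}.
Split {s5,s12} by δ(·,R) → {s5} and {s12}.
On input R, block {s1,s6} splits into {s1} and {s6}.
Stable partition: {s4,s7,s8,s11} | {s2,s10} | {s5} | {s1} | {s3} | {s12} | {s6} — 7 equivalence classes.

7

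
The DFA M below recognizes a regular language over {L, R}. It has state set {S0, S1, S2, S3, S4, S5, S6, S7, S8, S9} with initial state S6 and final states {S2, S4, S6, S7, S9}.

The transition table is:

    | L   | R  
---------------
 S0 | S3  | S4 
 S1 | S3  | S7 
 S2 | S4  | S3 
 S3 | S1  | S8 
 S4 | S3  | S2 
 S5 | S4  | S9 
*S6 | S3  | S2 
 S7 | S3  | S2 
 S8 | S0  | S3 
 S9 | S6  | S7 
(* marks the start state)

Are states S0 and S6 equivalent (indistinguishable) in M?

First remove the unreachable states {S5,S9}; 8 states remain.
P0 = {S2,S4,S6,S7} | {S0,S1,S3,S8}.
Refine {S2,S4,S6,S7} on symbol L: members go to different blocks, giving {S4,S6,S7} and {S2}.
On input R, block {S0,S1,S3,S8} splits into {S0,S1} and {S3,S8}.
No further refinement is possible. Final partition (4 blocks): {S4,S6,S7} | {S0,S1} | {S2} | {S3,S8}.
S0 and S6 end up in different blocks, so they are distinguishable. For instance, the string 'ε' is accepted from only S6.

No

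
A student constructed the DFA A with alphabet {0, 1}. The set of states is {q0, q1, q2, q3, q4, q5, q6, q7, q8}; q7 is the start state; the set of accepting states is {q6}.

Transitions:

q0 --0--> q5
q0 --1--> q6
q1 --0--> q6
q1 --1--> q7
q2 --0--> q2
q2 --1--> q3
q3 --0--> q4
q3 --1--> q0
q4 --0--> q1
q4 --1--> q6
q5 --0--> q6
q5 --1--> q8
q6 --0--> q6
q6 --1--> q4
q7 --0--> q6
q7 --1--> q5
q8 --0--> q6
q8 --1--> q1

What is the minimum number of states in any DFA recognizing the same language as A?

3

First remove the unreachable states {q0,q2,q3}; 6 states remain.
Initial partition by acceptance: {q6} | {q1,q4,q5,q7,q8}.
On input 0, block {q1,q4,q5,q7,q8} splits into {q1,q5,q7,q8} and {q4}.
No further refinement is possible. Final partition (3 blocks): {q6} | {q1,q5,q7,q8} | {q4}.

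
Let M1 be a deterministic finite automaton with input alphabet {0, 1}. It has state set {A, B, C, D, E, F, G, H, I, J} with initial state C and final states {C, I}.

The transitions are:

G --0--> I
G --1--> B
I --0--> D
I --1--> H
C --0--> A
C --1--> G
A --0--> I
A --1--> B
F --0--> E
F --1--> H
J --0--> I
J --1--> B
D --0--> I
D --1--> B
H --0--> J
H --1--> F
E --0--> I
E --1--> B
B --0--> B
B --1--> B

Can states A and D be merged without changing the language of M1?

Yes

Every state is reachable, so we keep all 10.
P0 = {C,I} | {A,B,D,E,F,G,H,J}.
Refine {A,B,D,E,F,G,H,J} on symbol 0: members go to different blocks, giving {A,D,E,G,J} and {B,F,H}.
Refine {C,I} on symbol 1: members go to different blocks, giving {C} and {I}.
Split {B,F,H} by δ(·,0) → {F,H} and {B}.
Stable partition: {C} | {A,D,E,G,J} | {F,H} | {I} | {B} — 5 equivalence classes.
A and D lie in the same block of the stable partition, so they are equivalent — no string distinguishes them.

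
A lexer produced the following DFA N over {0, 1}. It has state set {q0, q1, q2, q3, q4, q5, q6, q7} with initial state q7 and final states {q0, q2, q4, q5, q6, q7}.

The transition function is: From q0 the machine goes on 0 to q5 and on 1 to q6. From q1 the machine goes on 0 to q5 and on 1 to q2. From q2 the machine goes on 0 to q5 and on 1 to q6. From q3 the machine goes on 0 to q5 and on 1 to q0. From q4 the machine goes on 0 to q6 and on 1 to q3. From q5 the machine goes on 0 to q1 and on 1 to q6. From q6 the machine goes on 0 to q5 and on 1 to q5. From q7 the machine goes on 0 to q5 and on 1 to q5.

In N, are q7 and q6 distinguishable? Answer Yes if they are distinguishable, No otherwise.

First remove the unreachable states {q0,q3,q4}; 5 states remain.
Initial partition by acceptance: {q2,q5,q6,q7} | {q1}.
Refine {q2,q5,q6,q7} on symbol 0: members go to different blocks, giving {q2,q6,q7} and {q5}.
On input 1, block {q2,q6,q7} splits into {q6,q7} and {q2}.
No further refinement is possible. Final partition (4 blocks): {q6,q7} | {q1} | {q5} | {q2}.
q7 and q6 lie in the same block of the stable partition, so they are equivalent — no string distinguishes them.

No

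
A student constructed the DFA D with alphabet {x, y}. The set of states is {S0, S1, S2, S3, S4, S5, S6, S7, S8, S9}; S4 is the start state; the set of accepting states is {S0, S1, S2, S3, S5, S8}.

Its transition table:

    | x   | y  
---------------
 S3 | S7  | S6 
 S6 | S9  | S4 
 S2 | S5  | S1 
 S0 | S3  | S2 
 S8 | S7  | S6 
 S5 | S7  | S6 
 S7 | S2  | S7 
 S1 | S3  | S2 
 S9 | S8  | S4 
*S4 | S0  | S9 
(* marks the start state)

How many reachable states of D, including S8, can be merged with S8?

Start with accepting vs non-accepting: {S0,S1,S2,S3,S5,S8} | {S4,S6,S7,S9}.
Refine {S0,S1,S2,S3,S5,S8} on symbol x: members go to different blocks, giving {S0,S1,S2} and {S3,S5,S8}.
Refine {S4,S6,S7,S9} on symbol x: members go to different blocks, giving {S4,S7} and {S6} and {S9}.
On input y, block {S4,S7} splits into {S4} and {S7}.
The partition is now stable with 6 blocks: {S0,S1,S2} | {S4} | {S3,S5,S8} | {S6} | {S9} | {S7}.
State S8 belongs to the block {S3,S5,S8}, which has 3 states.

3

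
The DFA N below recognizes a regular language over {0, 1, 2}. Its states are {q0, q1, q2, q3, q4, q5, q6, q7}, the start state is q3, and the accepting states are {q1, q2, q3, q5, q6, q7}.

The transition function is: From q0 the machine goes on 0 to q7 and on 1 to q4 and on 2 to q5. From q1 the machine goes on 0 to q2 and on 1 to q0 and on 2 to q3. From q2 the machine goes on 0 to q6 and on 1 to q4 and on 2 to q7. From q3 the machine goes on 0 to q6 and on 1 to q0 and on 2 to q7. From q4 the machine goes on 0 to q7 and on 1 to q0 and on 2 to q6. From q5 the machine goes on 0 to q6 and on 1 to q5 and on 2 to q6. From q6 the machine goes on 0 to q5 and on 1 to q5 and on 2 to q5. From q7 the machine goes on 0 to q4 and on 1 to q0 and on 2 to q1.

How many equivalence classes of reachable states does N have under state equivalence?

5

Start with accepting vs non-accepting: {q1,q2,q3,q5,q6,q7} | {q0,q4}.
Split {q1,q2,q3,q5,q6,q7} by δ(·,0) → {q1,q2,q3,q5,q6} and {q7}.
On input 1, block {q1,q2,q3,q5,q6} splits into {q1,q2,q3} and {q5,q6}.
Split {q1,q2,q3} by δ(·,0) → {q2,q3} and {q1}.
No further refinement is possible. Final partition (5 blocks): {q2,q3} | {q0,q4} | {q7} | {q5,q6} | {q1}.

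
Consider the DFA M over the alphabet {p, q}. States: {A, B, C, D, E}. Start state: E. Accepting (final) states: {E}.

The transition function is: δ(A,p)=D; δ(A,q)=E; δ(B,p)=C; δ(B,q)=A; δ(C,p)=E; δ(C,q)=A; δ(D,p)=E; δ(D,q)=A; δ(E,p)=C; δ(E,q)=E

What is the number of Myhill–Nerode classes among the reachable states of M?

States {B} cannot be reached from the start state, so discard them.
P0 = {E} | {A,C,D}.
Split {A,C,D} by δ(·,p) → {C,D} and {A}.
Stable partition: {E} | {C,D} | {A} — 3 equivalence classes.

3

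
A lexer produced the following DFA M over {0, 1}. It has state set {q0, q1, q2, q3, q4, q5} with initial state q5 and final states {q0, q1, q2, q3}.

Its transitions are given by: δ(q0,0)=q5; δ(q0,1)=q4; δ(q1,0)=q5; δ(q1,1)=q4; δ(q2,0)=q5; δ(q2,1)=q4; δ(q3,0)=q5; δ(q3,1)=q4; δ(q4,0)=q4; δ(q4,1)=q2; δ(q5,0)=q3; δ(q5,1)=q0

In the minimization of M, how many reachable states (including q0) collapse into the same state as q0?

3

States {q1} cannot be reached from the start state, so discard them.
P0 = {q0,q2,q3} | {q4,q5}.
Refine {q4,q5} on symbol 0: members go to different blocks, giving {q4} and {q5}.
No further refinement is possible. Final partition (3 blocks): {q0,q2,q3} | {q4} | {q5}.
State q0 belongs to the block {q0,q2,q3}, which has 3 states.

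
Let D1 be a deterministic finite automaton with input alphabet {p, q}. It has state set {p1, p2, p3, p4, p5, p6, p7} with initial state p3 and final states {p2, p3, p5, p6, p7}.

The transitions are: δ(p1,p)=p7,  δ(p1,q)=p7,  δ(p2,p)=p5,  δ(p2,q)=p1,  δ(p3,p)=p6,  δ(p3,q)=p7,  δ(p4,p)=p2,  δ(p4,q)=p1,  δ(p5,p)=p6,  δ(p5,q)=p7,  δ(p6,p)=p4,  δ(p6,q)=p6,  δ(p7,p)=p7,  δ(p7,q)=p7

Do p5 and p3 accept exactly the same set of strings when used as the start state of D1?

P0 = {p2,p3,p5,p6,p7} | {p1,p4}.
Split {p2,p3,p5,p6,p7} by δ(·,p) → {p2,p3,p5,p7} and {p6}.
Refine {p2,p3,p5,p7} on symbol p: members go to different blocks, giving {p2,p7} and {p3,p5}.
On input p, block {p2,p7} splits into {p2} and {p7}.
Refine {p1,p4} on symbol p: members go to different blocks, giving {p1} and {p4}.
Stable partition: {p2} | {p1} | {p6} | {p3,p5} | {p7} | {p4} — 6 equivalence classes.
p5 and p3 lie in the same block of the stable partition, so they are equivalent — no string distinguishes them.

Yes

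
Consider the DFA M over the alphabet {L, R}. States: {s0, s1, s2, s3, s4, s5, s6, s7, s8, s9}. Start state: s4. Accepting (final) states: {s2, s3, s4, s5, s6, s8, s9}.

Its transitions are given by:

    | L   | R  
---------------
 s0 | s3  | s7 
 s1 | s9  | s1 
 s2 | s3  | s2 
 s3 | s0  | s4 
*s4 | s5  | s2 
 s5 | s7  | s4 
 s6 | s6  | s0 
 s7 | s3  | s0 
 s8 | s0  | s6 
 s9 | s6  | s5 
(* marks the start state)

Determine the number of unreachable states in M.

4

BFS from s4 reaches {s0, s2, s3, s4, s5, s7}; the 4 state(s) s1, s6, s8, s9 are never visited.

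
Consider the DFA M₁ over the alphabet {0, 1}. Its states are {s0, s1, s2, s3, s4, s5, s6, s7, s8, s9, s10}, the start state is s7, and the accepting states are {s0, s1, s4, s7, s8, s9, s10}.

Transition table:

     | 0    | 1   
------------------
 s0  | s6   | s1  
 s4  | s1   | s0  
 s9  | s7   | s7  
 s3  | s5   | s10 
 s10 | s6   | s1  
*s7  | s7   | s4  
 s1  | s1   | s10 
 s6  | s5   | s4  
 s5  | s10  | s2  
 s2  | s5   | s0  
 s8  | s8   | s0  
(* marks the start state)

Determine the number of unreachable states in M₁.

Starting at s7 and following transitions, the reachable set is {s0, s1, s2, s4, s5, s6, s7, s10}. That leaves s3, s8, s9 unreachable — 3 in total.

3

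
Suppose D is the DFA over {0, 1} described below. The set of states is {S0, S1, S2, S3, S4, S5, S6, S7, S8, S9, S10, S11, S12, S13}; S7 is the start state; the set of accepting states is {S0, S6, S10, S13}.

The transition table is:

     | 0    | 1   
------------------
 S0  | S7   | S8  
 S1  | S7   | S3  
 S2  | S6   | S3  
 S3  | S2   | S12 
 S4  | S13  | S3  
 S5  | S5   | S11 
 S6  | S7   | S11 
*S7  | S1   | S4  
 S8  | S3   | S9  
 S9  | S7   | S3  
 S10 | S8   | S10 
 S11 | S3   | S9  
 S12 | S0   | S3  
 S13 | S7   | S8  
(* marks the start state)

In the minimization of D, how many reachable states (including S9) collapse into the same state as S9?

2

First remove the unreachable states {S5,S10}; 12 states remain.
Start with accepting vs non-accepting: {S0,S6,S13} | {S1,S2,S3,S4,S7,S8,S9,S11,S12}.
Refine {S1,S2,S3,S4,S7,S8,S9,S11,S12} on symbol 0: members go to different blocks, giving {S1,S3,S7,S8,S9,S11} and {S2,S4,S12}.
Refine {S1,S3,S7,S8,S9,S11} on symbol 0: members go to different blocks, giving {S1,S7,S8,S9,S11} and {S3}.
Refine {S1,S7,S8,S9,S11} on symbol 0: members go to different blocks, giving {S1,S7,S9} and {S8,S11}.
Split {S1,S7,S9} by δ(·,1) → {S1,S9} and {S7}.
No further refinement is possible. Final partition (6 blocks): {S0,S6,S13} | {S1,S9} | {S2,S4,S12} | {S3} | {S8,S11} | {S7}.
The equivalence class containing S9 is {S1,S9}, of size 2.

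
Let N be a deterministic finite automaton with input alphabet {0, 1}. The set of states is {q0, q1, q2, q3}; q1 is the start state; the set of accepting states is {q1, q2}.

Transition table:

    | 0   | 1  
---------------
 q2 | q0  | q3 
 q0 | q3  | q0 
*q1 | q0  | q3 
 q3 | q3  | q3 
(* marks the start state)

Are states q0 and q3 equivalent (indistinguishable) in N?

First remove the unreachable states {q2}; 3 states remain.
P0 = {q1} | {q0,q3}.
The partition is now stable with 2 blocks: {q1} | {q0,q3}.
q0 and q3 lie in the same block of the stable partition, so they are equivalent — no string distinguishes them.

Yes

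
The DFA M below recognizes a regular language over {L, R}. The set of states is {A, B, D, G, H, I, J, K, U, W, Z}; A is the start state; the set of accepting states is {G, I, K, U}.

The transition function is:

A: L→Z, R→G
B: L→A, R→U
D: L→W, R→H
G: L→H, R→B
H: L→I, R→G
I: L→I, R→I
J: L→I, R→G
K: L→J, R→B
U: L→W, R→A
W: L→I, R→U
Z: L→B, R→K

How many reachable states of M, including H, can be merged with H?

3

States {D} cannot be reached from the start state, so discard them.
Initial partition by acceptance: {G,I,K,U} | {A,B,H,J,W,Z}.
Refine {G,I,K,U} on symbol L: members go to different blocks, giving {G,K,U} and {I}.
On input L, block {A,B,H,J,W,Z} splits into {A,B,Z} and {H,J,W}.
Stable partition: {G,K,U} | {A,B,Z} | {I} | {H,J,W} — 4 equivalence classes.
The equivalence class containing H is {H,J,W}, of size 3.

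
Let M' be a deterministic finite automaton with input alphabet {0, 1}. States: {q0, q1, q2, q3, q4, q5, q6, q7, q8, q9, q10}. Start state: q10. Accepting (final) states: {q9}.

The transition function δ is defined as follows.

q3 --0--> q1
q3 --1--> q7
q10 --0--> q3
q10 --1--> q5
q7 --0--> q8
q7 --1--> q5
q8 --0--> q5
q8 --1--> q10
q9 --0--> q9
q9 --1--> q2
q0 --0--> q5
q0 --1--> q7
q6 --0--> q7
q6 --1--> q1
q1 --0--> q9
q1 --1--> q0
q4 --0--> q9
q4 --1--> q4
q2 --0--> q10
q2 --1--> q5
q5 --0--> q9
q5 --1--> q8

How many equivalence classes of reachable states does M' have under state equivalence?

5

First remove the unreachable states {q4,q6}; 9 states remain.
Start with accepting vs non-accepting: {q9} | {q0,q1,q2,q3,q5,q7,q8,q10}.
On input 0, block {q0,q1,q2,q3,q5,q7,q8,q10} splits into {q0,q2,q3,q7,q8,q10} and {q1,q5}.
Split {q0,q2,q3,q7,q8,q10} by δ(·,0) → {q0,q3,q8} and {q2,q7,q10}.
Refine {q2,q7,q10} on symbol 0: members go to different blocks, giving {q7,q10} and {q2}.
Stable partition: {q9} | {q0,q3,q8} | {q1,q5} | {q7,q10} | {q2} — 5 equivalence classes.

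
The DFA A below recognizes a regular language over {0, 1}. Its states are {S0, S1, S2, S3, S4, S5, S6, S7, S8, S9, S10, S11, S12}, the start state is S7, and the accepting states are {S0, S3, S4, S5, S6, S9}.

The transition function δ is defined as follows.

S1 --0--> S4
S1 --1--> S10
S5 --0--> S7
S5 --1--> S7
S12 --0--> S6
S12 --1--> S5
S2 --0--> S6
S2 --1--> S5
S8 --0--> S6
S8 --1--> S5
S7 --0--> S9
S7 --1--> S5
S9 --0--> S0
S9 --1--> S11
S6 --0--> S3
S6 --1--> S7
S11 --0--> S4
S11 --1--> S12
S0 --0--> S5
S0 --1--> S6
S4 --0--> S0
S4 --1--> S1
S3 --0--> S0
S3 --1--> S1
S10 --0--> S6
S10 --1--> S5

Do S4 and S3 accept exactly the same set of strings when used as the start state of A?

First remove the unreachable states {S2,S8}; 11 states remain.
Start with accepting vs non-accepting: {S0,S3,S4,S5,S6,S9} | {S1,S7,S10,S11,S12}.
On input 0, block {S0,S3,S4,S5,S6,S9} splits into {S0,S3,S4,S6,S9} and {S5}.
On input 0, block {S0,S3,S4,S6,S9} splits into {S3,S4,S6,S9} and {S0}.
Refine {S3,S4,S6,S9} on symbol 0: members go to different blocks, giving {S3,S4,S9} and {S6}.
On input 0, block {S1,S7,S10,S11,S12} splits into {S1,S7,S11} and {S10,S12}.
Split {S1,S7,S11} by δ(·,1) → {S1,S11} and {S7}.
The partition is now stable with 7 blocks: {S3,S4,S9} | {S1,S11} | {S5} | {S0} | {S6} | {S10,S12} | {S7}.
S4 and S3 lie in the same block of the stable partition, so they are equivalent — no string distinguishes them.

Yes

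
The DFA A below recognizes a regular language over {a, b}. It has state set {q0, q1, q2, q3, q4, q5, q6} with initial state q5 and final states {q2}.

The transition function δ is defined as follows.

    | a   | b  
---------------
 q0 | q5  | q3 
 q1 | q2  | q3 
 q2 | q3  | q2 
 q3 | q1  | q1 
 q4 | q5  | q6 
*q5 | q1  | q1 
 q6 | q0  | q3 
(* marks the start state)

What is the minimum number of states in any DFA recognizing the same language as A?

3

Reachable states from the start: {q1,q2,q3,q5}. Unreachable: {q0,q4,q6} — drop them.
P0 = {q2} | {q1,q3,q5}.
Split {q1,q3,q5} by δ(·,a) → {q3,q5} and {q1}.
No further refinement is possible. Final partition (3 blocks): {q2} | {q3,q5} | {q1}.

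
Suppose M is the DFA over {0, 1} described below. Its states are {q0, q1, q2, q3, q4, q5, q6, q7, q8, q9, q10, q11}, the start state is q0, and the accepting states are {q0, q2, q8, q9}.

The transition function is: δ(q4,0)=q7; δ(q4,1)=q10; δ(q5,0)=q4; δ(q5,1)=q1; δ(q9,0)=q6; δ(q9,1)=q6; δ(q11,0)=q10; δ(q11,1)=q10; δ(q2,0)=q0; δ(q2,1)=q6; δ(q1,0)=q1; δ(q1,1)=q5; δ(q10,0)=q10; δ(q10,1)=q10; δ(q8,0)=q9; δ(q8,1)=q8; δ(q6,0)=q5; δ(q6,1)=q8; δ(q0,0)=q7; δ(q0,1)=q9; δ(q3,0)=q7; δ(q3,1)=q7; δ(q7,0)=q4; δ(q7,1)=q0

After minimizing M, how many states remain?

9

First remove the unreachable states {q2,q3,q11}; 9 states remain.
Initial partition by acceptance: {q0,q8,q9} | {q1,q4,q5,q6,q7,q10}.
Refine {q0,q8,q9} on symbol 0: members go to different blocks, giving {q0,q9} and {q8}.
Split {q0,q9} by δ(·,1) → {q0} and {q9}.
On input 1, block {q1,q4,q5,q6,q7,q10} splits into {q1,q4,q5,q10} and {q6} and {q7}.
Refine {q1,q4,q5,q10} on symbol 0: members go to different blocks, giving {q1,q5,q10} and {q4}.
Split {q1,q5,q10} by δ(·,0) → {q1,q10} and {q5}.
Refine {q1,q10} on symbol 1: members go to different blocks, giving {q1} and {q10}.
Stable partition: {q0} | {q1} | {q8} | {q9} | {q6} | {q7} | {q4} | {q5} | {q10} — 9 equivalence classes.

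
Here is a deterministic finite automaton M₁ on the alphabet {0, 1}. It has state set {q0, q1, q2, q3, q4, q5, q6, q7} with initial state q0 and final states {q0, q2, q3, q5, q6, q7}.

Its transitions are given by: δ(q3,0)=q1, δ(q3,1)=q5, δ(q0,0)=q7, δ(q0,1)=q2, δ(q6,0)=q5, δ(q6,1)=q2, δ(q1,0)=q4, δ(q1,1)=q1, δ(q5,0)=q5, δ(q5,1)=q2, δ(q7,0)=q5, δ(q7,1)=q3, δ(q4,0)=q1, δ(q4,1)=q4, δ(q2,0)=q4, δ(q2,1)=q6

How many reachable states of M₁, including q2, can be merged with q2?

Every state is reachable, so we keep all 8.
Initial partition by acceptance: {q0,q2,q3,q5,q6,q7} | {q1,q4}.
Refine {q0,q2,q3,q5,q6,q7} on symbol 0: members go to different blocks, giving {q0,q5,q6,q7} and {q2,q3}.
Stable partition: {q0,q5,q6,q7} | {q1,q4} | {q2,q3} — 3 equivalence classes.
The equivalence class containing q2 is {q2,q3}, of size 2.

2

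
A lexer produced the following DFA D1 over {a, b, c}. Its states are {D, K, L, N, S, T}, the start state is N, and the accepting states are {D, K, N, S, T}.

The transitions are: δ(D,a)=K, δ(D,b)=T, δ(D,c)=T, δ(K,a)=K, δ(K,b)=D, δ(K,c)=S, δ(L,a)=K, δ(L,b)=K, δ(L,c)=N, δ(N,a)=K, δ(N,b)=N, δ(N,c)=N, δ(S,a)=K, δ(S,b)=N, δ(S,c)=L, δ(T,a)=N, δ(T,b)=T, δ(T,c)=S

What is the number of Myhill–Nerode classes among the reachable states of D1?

6

Every state is reachable, so we keep all 6.
Initial partition by acceptance: {D,K,N,S,T} | {L}.
Split {D,K,N,S,T} by δ(·,c) → {D,K,N,T} and {S}.
On input c, block {D,K,N,T} splits into {K,T} and {D,N}.
Split {K,T} by δ(·,a) → {T} and {K}.
Split {D,N} by δ(·,b) → {N} and {D}.
Stable partition: {T} | {L} | {S} | {N} | {K} | {D} — 6 equivalence classes.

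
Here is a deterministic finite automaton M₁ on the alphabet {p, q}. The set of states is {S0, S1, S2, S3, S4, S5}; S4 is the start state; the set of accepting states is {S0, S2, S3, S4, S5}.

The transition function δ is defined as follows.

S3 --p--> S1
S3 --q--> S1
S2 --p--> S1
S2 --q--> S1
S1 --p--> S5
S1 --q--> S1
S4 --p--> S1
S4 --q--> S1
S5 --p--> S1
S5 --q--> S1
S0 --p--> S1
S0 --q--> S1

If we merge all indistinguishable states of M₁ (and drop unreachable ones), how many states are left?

States {S0,S2,S3} cannot be reached from the start state, so discard them.
Initial partition by acceptance: {S4,S5} | {S1}.
Stable partition: {S4,S5} | {S1} — 2 equivalence classes.

2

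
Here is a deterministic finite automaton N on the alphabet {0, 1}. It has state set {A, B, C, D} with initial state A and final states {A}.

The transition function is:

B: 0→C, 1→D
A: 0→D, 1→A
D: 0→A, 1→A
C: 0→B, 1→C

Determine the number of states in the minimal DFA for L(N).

2

Reachable states from the start: {A,D}. Unreachable: {B,C} — drop them.
Initial partition by acceptance: {A} | {D}.
Stable partition: {A} | {D} — 2 equivalence classes.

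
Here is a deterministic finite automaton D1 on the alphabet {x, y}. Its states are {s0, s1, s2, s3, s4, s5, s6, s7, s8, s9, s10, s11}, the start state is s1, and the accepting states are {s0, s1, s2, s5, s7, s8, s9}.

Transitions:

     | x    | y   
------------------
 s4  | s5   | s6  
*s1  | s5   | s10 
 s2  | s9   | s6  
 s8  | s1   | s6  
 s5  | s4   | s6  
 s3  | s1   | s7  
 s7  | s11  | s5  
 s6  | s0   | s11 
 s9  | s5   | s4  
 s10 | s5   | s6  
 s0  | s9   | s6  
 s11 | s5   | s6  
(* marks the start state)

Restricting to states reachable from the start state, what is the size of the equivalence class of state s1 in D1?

2

States {s2,s3,s7,s8} cannot be reached from the start state, so discard them.
P0 = {s0,s1,s5,s9} | {s4,s6,s10,s11}.
Refine {s0,s1,s5,s9} on symbol x: members go to different blocks, giving {s0,s1,s9} and {s5}.
Refine {s0,s1,s9} on symbol x: members go to different blocks, giving {s1,s9} and {s0}.
On input x, block {s4,s6,s10,s11} splits into {s4,s10,s11} and {s6}.
Stable partition: {s1,s9} | {s4,s10,s11} | {s5} | {s0} | {s6} — 5 equivalence classes.
The equivalence class containing s1 is {s1,s9}, of size 2.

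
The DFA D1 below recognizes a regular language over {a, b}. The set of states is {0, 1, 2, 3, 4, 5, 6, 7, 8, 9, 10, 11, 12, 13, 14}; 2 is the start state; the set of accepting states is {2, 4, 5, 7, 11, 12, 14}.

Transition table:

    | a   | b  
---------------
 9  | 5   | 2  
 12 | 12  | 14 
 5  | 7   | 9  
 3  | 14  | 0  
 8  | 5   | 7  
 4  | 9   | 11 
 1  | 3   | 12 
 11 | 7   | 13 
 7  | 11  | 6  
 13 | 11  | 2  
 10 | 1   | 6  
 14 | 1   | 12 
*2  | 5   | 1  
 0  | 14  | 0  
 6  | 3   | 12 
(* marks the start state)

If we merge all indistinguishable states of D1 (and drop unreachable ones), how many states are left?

7

First remove the unreachable states {4,8,10}; 12 states remain.
Start with accepting vs non-accepting: {2,5,7,11,12,14} | {0,1,3,6,9,13}.
On input a, block {2,5,7,11,12,14} splits into {2,5,7,11,12} and {14}.
On input b, block {2,5,7,11,12} splits into {2,5,7,11} and {12}.
On input a, block {0,1,3,6,9,13} splits into {0,3} and {1,6} and {9,13}.
On input b, block {2,5,7,11} splits into {2,7} and {5,11}.
The partition is now stable with 7 blocks: {2,7} | {0,3} | {14} | {12} | {1,6} | {9,13} | {5,11}.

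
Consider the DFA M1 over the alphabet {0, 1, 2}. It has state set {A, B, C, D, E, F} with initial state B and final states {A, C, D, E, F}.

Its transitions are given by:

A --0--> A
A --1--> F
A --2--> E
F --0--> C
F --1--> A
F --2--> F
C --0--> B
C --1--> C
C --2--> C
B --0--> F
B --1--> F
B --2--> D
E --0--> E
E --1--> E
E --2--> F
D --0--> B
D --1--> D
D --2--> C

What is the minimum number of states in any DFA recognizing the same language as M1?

Initial partition by acceptance: {A,C,D,E,F} | {B}.
On input 0, block {A,C,D,E,F} splits into {A,E,F} and {C,D}.
On input 0, block {A,E,F} splits into {A,E} and {F}.
Refine {A,E} on symbol 1: members go to different blocks, giving {A} and {E}.
No further refinement is possible. Final partition (5 blocks): {A} | {B} | {C,D} | {F} | {E}.

5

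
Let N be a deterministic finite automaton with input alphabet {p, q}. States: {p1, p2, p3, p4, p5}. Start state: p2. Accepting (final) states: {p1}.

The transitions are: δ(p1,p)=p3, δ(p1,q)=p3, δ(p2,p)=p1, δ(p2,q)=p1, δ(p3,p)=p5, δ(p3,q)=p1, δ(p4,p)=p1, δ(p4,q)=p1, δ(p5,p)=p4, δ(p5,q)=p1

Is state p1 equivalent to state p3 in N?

No

All states are reachable from the start state.
Initial partition by acceptance: {p1} | {p2,p3,p4,p5}.
On input p, block {p2,p3,p4,p5} splits into {p2,p4} and {p3,p5}.
Split {p3,p5} by δ(·,p) → {p3} and {p5}.
No further refinement is possible. Final partition (4 blocks): {p1} | {p2,p4} | {p3} | {p5}.
p1 and p3 end up in different blocks, so they are distinguishable. For instance, the string 'ε' is accepted from only p1.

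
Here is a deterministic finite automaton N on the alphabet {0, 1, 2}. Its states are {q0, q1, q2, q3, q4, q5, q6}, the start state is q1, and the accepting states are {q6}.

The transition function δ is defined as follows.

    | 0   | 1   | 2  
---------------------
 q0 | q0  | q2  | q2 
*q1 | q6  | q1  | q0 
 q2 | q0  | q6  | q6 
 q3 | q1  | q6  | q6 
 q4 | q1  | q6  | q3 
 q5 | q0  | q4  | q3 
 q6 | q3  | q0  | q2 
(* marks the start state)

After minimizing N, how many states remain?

5

First remove the unreachable states {q4,q5}; 5 states remain.
Start with accepting vs non-accepting: {q6} | {q0,q1,q2,q3}.
Split {q0,q1,q2,q3} by δ(·,0) → {q0,q2,q3} and {q1}.
Split {q0,q2,q3} by δ(·,0) → {q0,q2} and {q3}.
Split {q0,q2} by δ(·,1) → {q0} and {q2}.
No further refinement is possible. Final partition (5 blocks): {q6} | {q0} | {q1} | {q3} | {q2}.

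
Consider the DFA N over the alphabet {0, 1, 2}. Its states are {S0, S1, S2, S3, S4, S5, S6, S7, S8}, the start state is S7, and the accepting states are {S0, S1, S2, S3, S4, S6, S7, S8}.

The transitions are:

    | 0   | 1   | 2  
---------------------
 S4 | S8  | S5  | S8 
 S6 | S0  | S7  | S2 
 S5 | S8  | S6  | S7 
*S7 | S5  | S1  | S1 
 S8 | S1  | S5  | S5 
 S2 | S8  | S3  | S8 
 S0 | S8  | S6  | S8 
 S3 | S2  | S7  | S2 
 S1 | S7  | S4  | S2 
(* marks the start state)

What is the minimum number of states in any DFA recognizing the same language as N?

P0 = {S0,S1,S2,S3,S4,S6,S7,S8} | {S5}.
Refine {S0,S1,S2,S3,S4,S6,S7,S8} on symbol 0: members go to different blocks, giving {S0,S1,S2,S3,S4,S6,S8} and {S7}.
On input 0, block {S0,S1,S2,S3,S4,S6,S8} splits into {S0,S2,S3,S4,S6,S8} and {S1}.
Refine {S0,S2,S3,S4,S6,S8} on symbol 0: members go to different blocks, giving {S0,S2,S3,S4,S6} and {S8}.
Refine {S0,S2,S3,S4,S6} on symbol 0: members go to different blocks, giving {S0,S2,S4} and {S3,S6}.
On input 1, block {S0,S2,S4} splits into {S0,S2} and {S4}.
The partition is now stable with 7 blocks: {S0,S2} | {S5} | {S7} | {S1} | {S8} | {S3,S6} | {S4}.

7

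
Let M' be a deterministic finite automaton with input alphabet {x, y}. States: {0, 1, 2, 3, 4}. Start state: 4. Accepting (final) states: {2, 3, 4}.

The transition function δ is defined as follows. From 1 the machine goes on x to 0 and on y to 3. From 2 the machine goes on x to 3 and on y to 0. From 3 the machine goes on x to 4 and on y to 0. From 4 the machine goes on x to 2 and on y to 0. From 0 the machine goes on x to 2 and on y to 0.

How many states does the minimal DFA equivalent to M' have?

2

States {1} cannot be reached from the start state, so discard them.
P0 = {2,3,4} | {0}.
The partition is now stable with 2 blocks: {2,3,4} | {0}.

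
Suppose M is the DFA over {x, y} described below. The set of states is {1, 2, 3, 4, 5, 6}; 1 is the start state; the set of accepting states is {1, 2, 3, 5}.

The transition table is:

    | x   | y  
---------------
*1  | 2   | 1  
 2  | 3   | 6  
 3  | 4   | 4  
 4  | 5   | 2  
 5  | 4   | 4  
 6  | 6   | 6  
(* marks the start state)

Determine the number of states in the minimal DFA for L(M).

5

Start with accepting vs non-accepting: {1,2,3,5} | {4,6}.
On input x, block {1,2,3,5} splits into {1,2} and {3,5}.
On input x, block {1,2} splits into {1} and {2}.
Refine {4,6} on symbol x: members go to different blocks, giving {4} and {6}.
The partition is now stable with 5 blocks: {1} | {4} | {3,5} | {2} | {6}.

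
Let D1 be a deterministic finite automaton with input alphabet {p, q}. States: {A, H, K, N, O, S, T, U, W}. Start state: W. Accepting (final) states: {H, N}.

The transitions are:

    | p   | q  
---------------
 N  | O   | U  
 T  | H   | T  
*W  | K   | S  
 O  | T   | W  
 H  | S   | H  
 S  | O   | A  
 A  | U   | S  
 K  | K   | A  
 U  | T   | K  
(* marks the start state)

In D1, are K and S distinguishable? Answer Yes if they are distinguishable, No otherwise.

States {N} cannot be reached from the start state, so discard them.
Initial partition by acceptance: {H} | {A,K,O,S,T,U,W}.
On input p, block {A,K,O,S,T,U,W} splits into {A,K,O,S,U,W} and {T}.
Split {A,K,O,S,U,W} by δ(·,p) → {A,K,S,W} and {O,U}.
Refine {A,K,S,W} on symbol p: members go to different blocks, giving {K,W} and {A,S}.
Stable partition: {H} | {K,W} | {T} | {O,U} | {A,S} — 5 equivalence classes.
K and S end up in different blocks, so they are distinguishable. For instance, the string 'ppp' is accepted from only S.

Yes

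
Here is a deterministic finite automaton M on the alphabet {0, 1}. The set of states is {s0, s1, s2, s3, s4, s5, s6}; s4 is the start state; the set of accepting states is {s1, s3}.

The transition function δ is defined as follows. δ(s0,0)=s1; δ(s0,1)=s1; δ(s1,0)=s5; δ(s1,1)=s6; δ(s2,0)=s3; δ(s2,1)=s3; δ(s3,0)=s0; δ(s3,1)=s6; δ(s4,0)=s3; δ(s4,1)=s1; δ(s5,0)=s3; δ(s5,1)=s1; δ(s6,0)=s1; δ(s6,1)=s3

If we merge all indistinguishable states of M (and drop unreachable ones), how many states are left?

2

First remove the unreachable states {s2}; 6 states remain.
Initial partition by acceptance: {s1,s3} | {s0,s4,s5,s6}.
The partition is now stable with 2 blocks: {s1,s3} | {s0,s4,s5,s6}.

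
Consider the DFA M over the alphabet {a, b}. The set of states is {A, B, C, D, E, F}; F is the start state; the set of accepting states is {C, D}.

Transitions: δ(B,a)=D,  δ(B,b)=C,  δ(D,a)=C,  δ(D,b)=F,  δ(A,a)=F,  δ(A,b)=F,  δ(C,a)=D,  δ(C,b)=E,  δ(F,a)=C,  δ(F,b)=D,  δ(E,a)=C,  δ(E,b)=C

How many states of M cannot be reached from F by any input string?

2

No path from F leads to A, B; the other 4 states are all reachable.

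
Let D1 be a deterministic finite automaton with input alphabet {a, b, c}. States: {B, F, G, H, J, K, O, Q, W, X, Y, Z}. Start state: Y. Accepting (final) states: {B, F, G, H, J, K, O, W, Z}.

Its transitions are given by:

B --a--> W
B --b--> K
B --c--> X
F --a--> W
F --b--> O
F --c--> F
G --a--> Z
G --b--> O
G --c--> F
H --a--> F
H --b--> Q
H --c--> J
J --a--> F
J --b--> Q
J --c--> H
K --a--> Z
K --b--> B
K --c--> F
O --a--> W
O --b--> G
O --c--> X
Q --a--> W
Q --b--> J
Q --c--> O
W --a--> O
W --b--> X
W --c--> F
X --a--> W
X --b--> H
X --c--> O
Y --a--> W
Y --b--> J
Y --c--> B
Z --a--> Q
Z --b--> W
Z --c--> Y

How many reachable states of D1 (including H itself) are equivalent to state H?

Initial partition by acceptance: {B,F,G,H,J,K,O,W,Z} | {Q,X,Y}.
Refine {B,F,G,H,J,K,O,W,Z} on symbol a: members go to different blocks, giving {B,F,G,H,J,K,O,W} and {Z}.
Refine {B,F,G,H,J,K,O,W} on symbol a: members go to different blocks, giving {B,F,H,J,O,W} and {G,K}.
Refine {B,F,H,J,O,W} on symbol b: members go to different blocks, giving {H,J,W} and {B,O} and {F}.
Split {H,J,W} by δ(·,a) → {H,J} and {W}.
No further refinement is possible. Final partition (7 blocks): {H,J} | {Q,X,Y} | {Z} | {G,K} | {B,O} | {F} | {W}.
State H belongs to the block {H,J}, which has 2 states.

2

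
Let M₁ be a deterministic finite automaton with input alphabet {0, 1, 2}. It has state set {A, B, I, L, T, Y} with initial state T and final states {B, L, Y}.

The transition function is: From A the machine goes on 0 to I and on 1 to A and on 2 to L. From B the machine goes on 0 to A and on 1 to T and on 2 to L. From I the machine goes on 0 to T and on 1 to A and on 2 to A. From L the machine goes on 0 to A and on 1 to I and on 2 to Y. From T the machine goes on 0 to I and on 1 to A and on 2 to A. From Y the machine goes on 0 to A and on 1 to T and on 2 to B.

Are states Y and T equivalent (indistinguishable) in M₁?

Start with accepting vs non-accepting: {B,L,Y} | {A,I,T}.
Split {A,I,T} by δ(·,2) → {I,T} and {A}.
The partition is now stable with 3 blocks: {B,L,Y} | {I,T} | {A}.
Y and T end up in different blocks, so they are distinguishable. For instance, the string 'ε' is accepted from only Y.

No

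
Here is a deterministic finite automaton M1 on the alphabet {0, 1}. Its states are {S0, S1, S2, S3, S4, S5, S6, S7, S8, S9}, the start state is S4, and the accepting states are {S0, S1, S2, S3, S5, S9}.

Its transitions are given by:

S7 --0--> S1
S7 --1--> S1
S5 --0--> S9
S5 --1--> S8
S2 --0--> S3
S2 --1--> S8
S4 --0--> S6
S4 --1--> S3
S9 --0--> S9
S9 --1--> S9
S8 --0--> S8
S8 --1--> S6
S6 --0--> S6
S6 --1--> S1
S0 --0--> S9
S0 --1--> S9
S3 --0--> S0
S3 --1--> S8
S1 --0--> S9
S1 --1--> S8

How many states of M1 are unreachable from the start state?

3

No path from S4 leads to S2, S5, S7; the other 7 states are all reachable.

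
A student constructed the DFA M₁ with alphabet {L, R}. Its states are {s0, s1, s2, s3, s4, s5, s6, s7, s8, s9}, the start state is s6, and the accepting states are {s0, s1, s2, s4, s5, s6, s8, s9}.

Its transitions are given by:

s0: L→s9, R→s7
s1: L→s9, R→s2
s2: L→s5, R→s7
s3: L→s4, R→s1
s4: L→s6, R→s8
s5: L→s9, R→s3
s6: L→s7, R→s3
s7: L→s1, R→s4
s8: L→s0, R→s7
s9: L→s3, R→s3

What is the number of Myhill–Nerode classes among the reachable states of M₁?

5

All states are reachable from the start state.
P0 = {s0,s1,s2,s4,s5,s6,s8,s9} | {s3,s7}.
Refine {s0,s1,s2,s4,s5,s6,s8,s9} on symbol L: members go to different blocks, giving {s0,s1,s2,s4,s5,s8} and {s6,s9}.
Refine {s0,s1,s2,s4,s5,s8} on symbol L: members go to different blocks, giving {s0,s1,s4,s5} and {s2,s8}.
On input R, block {s0,s1,s4,s5} splits into {s0,s5} and {s1,s4}.
The partition is now stable with 5 blocks: {s0,s5} | {s3,s7} | {s6,s9} | {s2,s8} | {s1,s4}.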